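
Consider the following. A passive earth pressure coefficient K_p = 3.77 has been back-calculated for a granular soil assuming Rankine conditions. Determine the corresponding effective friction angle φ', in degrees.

35.5°

K_p = (1+sin φ)/(1−sin φ) ⇒ sin φ = (K_p − 1)/(K_p + 1) = 0.5807.
φ = arcsin(0.5807) = 35.50°.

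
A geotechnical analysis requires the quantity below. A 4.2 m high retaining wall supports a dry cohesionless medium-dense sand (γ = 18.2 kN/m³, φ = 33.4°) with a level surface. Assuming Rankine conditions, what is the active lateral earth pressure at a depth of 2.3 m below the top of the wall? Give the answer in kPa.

K_a = (1 − sin φ)/(1 + sin φ) = 0.2899.
σ_h = K_a γ z = 0.2899 × 18.2 × 2.3 = 12.14 kPa.

12.1 kPa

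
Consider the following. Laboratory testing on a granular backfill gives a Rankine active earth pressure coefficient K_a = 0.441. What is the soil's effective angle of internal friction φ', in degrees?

K_a = tan²(45° − φ/2) ⇒ 45° − φ/2 = arctan(√0.441) = 33.59°.
φ = 2(45° − 33.59°) = 22.83°.

22.8°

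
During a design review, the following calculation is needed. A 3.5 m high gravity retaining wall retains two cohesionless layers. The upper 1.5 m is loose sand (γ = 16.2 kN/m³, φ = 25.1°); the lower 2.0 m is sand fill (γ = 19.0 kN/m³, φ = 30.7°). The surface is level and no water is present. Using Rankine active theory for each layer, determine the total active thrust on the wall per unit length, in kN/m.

35.4 kN/m

K_a1 = tan²(45°−25.1°/2) = 0.4043; K_a2 = tan²(45°−30.7°/2) = 0.3240.
Layer 1: σ at base = K_a1 γ₁ h₁ = 9.824 kPa; P₁ = ½×9.824×1.5 = 7.368.
Layer 2: σ_v at top = γ₁h₁ = 24.30; σ_h top = K_a2×24.30 = 7.874; σ_h base = K_a2×(24.30+19.0×2.0) = 20.19.
P₂ = ½(7.874+20.19)×2.0 = 28.06. Total P_a = 7.368+28.06 = 35.43 kN/m.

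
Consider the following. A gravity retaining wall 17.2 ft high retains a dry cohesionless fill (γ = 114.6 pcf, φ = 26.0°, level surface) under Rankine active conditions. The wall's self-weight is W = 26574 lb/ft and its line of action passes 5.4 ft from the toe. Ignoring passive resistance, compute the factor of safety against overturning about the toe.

K_a = tan²(45° − 26.0°/2) = 0.3905.
P_a = ½K_aγH² = 0.5×0.3905×114.6×17.2² = 6619 lb/ft, acting at H/3 = 5.733 ft above the base.
Overturning moment M_o = P_a × H/3 = 6619 × 5.733 = 37950.
Resisting moment M_r = W × 5.4 = 26574 × 5.4 = 143500.
FS_overturning = M_r/M_o = 143500/37950 = 3.781.

3.78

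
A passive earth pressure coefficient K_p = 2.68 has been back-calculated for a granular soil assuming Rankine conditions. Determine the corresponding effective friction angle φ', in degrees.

27.2°

K_p = (1+sin φ)/(1−sin φ) ⇒ sin φ = (K_p − 1)/(K_p + 1) = 0.4565.
φ = arcsin(0.4565) = 27.16°.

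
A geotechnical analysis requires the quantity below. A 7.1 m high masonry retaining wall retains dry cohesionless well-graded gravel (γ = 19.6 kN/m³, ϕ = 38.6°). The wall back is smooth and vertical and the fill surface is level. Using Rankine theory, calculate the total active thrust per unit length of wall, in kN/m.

114 kN/m

K_a = tan²(45° − φ/2) = 0.2316.
P_a = ½ K_a γ H² = 0.5 × 0.2316 × 19.6 × 7.1² = 114.4 kN/m.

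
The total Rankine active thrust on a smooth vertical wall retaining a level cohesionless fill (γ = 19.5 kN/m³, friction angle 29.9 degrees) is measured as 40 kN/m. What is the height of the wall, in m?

K_a = 0.3347. P_a = ½ K_a γ H² ⇒ H = √(2P_a/(K_a γ)).
H = √(2×40/(0.3347×19.5)) = 3.501 m.

3.50 m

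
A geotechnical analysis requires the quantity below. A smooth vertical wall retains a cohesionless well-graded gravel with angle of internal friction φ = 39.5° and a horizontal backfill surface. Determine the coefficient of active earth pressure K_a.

K_a = tan²(45° − φ/2) = tan²(25.25°) = 0.2224.

0.222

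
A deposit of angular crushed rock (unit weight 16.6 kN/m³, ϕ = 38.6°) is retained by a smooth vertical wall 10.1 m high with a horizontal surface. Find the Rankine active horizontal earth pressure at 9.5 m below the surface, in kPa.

36.5 kPa

K_a = (1 − sin φ)/(1 + sin φ) = 0.2316.
σ_h = K_a γ z = 0.2316 × 16.6 × 9.5 = 36.53 kPa.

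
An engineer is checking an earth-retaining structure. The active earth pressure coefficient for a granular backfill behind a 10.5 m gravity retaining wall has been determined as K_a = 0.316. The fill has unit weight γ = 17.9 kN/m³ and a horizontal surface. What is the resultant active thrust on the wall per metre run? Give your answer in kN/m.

P = ½ K_a γ H² = 0.5 × 0.316 × 17.9 × 10.5² = 311.8 kN/m.

312 kN/m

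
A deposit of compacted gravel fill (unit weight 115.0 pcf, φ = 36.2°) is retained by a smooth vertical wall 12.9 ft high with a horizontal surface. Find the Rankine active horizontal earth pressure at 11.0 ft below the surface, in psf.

K_a = (1 − sin φ)/(1 + sin φ) = 0.2574.
σ_h = K_a γ z = 0.2574 × 115.0 × 11.0 = 325.6 psf.

326 psf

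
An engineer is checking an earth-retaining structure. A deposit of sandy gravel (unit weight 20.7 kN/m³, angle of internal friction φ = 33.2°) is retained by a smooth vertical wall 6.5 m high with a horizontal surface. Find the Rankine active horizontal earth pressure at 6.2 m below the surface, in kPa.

K_a = (1 − sin φ)/(1 + sin φ) = 0.2924.
σ_h = K_a γ z = 0.2924 × 20.7 × 6.2 = 37.52 kPa.

37.5 kPa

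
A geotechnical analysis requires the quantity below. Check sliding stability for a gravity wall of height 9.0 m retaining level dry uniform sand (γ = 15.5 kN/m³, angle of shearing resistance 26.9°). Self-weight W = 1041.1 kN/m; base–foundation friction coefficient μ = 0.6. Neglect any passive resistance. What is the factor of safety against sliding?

K_a = tan²(45° − 26.9°/2) = 0.3770.
P_a = ½K_aγH² = 0.5×0.3770×15.5×9.0² = 236.7 kN/m, acting at H/3 = 3.000 m above the base.
FS_sliding = μW / P_a = 0.6×1041.1 / 236.7 = 2.639.

2.64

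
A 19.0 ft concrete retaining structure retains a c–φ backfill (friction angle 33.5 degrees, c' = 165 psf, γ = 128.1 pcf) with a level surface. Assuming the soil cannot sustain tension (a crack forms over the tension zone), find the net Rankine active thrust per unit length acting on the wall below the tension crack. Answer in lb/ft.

3730 lb/ft

K_a = 0.2887; √K_a = 0.5373.
Tension-crack depth z_c = 2c/(γ√K_a) = 2×165/(128.1×0.5373) = 4.794 ft.
σ_a at base = K_a γ H − 2c√K_a = 0.2887×128.1×19.0 − 2×165×0.5373 = 525.4 psf.
P_a = ½ × 525.4 × (H − z_c) = 0.5×525.4×14.21 = 3732 lb/ft.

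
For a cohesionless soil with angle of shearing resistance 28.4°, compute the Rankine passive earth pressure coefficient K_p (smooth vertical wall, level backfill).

K_p = (1 + sin φ)/(1 − sin φ) = tan²(45° + 28.4°/2) = 2.814.

2.81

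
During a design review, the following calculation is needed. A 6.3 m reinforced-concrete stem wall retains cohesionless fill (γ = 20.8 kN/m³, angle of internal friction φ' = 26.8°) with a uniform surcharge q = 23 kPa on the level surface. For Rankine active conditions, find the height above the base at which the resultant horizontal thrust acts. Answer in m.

2.37 m

K_a = 0.3785.
Triangular part P₁ = ½K_aγH² = 156.2 at H/3 = 2.100 m; rectangular part P₂ = K_a q H = 54.84 at H/2 = 3.150 m.
ȳ = (P₁·2.100 + P₂·3.150)/(P₁+P₂) = 2.373 m.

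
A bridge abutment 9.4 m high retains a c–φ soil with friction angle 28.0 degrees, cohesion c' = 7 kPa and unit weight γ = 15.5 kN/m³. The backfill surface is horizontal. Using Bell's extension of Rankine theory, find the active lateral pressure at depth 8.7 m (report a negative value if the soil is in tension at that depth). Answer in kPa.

K_a = (1 − sin φ)/(1 + sin φ) = 0.3610.
σ_a = K_a γ z − 2c√K_a = 0.3610×15.5×8.7 − 2×7×0.6009 = 40.27 kPa.

40.3 kPa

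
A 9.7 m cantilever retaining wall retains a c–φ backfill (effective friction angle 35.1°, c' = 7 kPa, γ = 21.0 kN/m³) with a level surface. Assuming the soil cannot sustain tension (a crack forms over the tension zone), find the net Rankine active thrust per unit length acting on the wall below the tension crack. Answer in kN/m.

K_a = 0.2698; √K_a = 0.5195.
Tension-crack depth z_c = 2c/(γ√K_a) = 2×7/(21.0×0.5195) = 1.283 m.
σ_a at base = K_a γ H − 2c√K_a = 0.2698×21.0×9.7 − 2×7×0.5195 = 47.69 kPa.
P_a = ½ × 47.69 × (H − z_c) = 0.5×47.69×8.417 = 200.7 kN/m.

201 kN/m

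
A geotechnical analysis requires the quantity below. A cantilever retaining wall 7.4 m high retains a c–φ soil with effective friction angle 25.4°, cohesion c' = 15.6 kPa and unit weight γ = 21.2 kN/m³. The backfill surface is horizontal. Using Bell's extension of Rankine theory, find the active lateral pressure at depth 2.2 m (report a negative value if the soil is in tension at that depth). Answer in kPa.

-1.08 kPa

K_a = (1 − sin φ)/(1 + sin φ) = 0.3996.
σ_a = K_a γ z − 2c√K_a = 0.3996×21.2×2.2 − 2×15.6×0.6322 = -1.084 kPa.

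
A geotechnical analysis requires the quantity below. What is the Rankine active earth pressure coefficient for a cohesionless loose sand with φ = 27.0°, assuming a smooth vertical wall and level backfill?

K_a = tan²(45° − φ/2) = tan²(31.50°) = 0.3755.

0.376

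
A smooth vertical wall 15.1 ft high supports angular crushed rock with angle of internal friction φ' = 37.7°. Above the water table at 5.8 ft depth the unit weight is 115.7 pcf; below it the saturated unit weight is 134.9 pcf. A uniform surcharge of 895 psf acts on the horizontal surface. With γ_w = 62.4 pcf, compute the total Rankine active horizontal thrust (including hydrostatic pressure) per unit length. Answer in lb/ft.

K_a = tan²(45° − φ/2) = 0.2411.
γ' = 134.9 − 62.4 = 72.50 pcf. h₂ = H − d_w = 9.3 ft.
σ'_h: at surface K_a·q = 215.7; at WT K_a(q+γd_w) = 377.5; at base K_a(q+γd_w+γ'h₂) = 540.0 psf.
P₁ = ½(215.7+377.5)×5.8 = 1720; P₂ = ½(377.5+540.0)×9.3 = 4267; P_w = ½γ_w h₂² = 2698.
Total = 1720+4267+2698 = 8686 lb/ft.

8690 lb/ft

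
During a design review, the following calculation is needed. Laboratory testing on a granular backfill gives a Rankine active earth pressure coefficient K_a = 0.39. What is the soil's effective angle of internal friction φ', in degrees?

K_a = tan²(45° − φ/2) ⇒ 45° − φ/2 = arctan(√0.39) = 31.98°.
φ = 2(45° − 31.98°) = 26.03°.

26.0°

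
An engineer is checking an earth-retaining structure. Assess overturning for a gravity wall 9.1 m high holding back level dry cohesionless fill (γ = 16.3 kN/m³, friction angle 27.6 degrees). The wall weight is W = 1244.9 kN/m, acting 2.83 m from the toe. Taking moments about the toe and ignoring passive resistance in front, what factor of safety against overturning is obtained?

4.69

K_a = tan²(45° − 27.6°/2) = 0.3668.
P_a = ½K_aγH² = 0.5×0.3668×16.3×9.1² = 247.5 kN/m, acting at H/3 = 3.033 m above the base.
Overturning moment M_o = P_a × H/3 = 247.5 × 3.033 = 750.9.
Resisting moment M_r = W × 2.83 = 1244.9 × 2.83 = 3523.
FS_overturning = M_r/M_o = 3523/750.9 = 4.692.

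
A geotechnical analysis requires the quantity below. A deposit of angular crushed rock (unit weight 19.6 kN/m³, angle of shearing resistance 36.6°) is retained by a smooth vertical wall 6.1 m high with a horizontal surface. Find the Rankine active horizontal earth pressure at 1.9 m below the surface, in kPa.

9.42 kPa

K_a = (1 − sin φ)/(1 + sin φ) = 0.2530.
σ_h = K_a γ z = 0.2530 × 19.6 × 1.9 = 9.420 kPa.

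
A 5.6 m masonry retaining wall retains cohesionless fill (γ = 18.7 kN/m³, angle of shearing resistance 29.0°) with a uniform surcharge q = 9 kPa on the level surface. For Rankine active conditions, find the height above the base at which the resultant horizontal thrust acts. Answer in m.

2.00 m

K_a = 0.3470.
Triangular part P₁ = ½K_aγH² = 101.7 at H/3 = 1.867 m; rectangular part P₂ = K_a q H = 17.49 at H/2 = 2.800 m.
ȳ = (P₁·1.867 + P₂·2.800)/(P₁+P₂) = 2.004 m.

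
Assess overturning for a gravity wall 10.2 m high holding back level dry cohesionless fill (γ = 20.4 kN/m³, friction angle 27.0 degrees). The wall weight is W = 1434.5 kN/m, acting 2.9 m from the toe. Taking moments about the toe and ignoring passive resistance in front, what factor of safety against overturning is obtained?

3.07

K_a = tan²(45° − 27.0°/2) = 0.3755.
P_a = ½K_aγH² = 0.5×0.3755×20.4×10.2² = 398.5 kN/m, acting at H/3 = 3.400 m above the base.
Overturning moment M_o = P_a × H/3 = 398.5 × 3.400 = 1355.
Resisting moment M_r = W × 2.9 = 1434.5 × 2.9 = 4160.
FS_overturning = M_r/M_o = 4160/1355 = 3.070.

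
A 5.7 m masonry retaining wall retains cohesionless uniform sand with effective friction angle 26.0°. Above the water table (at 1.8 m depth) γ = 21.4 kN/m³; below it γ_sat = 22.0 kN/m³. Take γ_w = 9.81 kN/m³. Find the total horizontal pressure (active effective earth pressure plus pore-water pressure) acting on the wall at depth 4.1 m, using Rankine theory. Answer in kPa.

K_a = (1 − sin φ)/(1 + sin φ) = 0.3905.
γ' = 22.0 − 9.81 = 12.19 kN/m³.
Effective vertical stress at 4.1 m: σ'_v = 21.4×1.8 + 12.19×2.30 = 66.56 kPa.
σ'_h = K_a σ'_v = 0.3905 × 66.56 = 25.99 kPa; u = γ_w × 2.30 = 22.56 kPa.
Total σ_h = 25.99 + 22.56 = 48.55 kPa.

48.6 kPa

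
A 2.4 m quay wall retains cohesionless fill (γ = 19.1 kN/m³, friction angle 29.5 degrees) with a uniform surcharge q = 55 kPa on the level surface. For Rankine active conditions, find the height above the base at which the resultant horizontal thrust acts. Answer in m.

K_a = 0.3401.
Triangular part P₁ = ½K_aγH² = 18.71 at H/3 = 0.8000 m; rectangular part P₂ = K_a q H = 44.89 at H/2 = 1.200 m.
ȳ = (P₁·0.8000 + P₂·1.200)/(P₁+P₂) = 1.082 m.

1.08 m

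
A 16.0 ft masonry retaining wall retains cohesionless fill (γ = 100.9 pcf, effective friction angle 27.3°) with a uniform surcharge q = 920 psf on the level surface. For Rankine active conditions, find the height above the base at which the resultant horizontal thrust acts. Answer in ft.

K_a = 0.3711.
Triangular part P₁ = ½K_aγH² = 4793 at H/3 = 5.333 ft; rectangular part P₂ = K_a q H = 5463 at H/2 = 8.000 ft.
ȳ = (P₁·5.333 + P₂·8.000)/(P₁+P₂) = 6.754 ft.

6.75 ft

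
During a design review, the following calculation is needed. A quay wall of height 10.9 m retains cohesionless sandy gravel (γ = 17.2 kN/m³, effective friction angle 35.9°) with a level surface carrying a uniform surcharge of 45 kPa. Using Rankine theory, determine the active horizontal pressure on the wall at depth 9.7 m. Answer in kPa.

55.2 kPa

K_a = (1 − sin φ)/(1 + sin φ) = 0.2607.
σ_v = γz + q = 17.2 × 9.7 + 45 = 211.8 kPa.
σ_h = K_a σ_v = 0.2607 × 211.8 = 55.23 kPa.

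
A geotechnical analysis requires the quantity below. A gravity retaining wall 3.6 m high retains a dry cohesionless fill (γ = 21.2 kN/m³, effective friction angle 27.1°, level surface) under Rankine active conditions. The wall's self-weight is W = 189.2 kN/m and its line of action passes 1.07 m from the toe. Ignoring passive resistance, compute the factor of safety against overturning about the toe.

3.28

K_a = tan²(45° − 27.1°/2) = 0.3741.
P_a = ½K_aγH² = 0.5×0.3741×21.2×3.6² = 51.39 kN/m, acting at H/3 = 1.200 m above the base.
Overturning moment M_o = P_a × H/3 = 51.39 × 1.200 = 61.66.
Resisting moment M_r = W × 1.07 = 189.2 × 1.07 = 202.4.
FS_overturning = M_r/M_o = 202.4/61.66 = 3.283.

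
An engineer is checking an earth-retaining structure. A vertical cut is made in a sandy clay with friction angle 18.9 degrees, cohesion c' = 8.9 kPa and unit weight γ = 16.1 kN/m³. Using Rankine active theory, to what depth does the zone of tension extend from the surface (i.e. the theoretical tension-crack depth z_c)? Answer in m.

1.55 m

K_a = tan²(45° − 18.9°/2) = 0.5107; √K_a = 0.7146.
The active pressure is zero where K_a γ z = 2c√K_a, so z_c = 2c/(γ√K_a) = 2×8.9/(16.1×0.7146) = 1.547 m.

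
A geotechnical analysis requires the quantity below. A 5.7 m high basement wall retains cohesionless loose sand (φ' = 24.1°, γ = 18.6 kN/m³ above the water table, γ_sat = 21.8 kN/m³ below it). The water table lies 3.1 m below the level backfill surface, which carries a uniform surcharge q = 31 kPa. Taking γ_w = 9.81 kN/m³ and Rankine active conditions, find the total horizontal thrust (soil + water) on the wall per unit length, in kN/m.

K_a = tan²(45° − φ/2) = 0.4201.
γ' = 21.8 − 9.81 = 11.99 kN/m³. h₂ = H − d_w = 2.6 m.
σ'_h: at surface K_a·q = 13.02; at WT K_a(q+γd_w) = 37.25; at base K_a(q+γd_w+γ'h₂) = 50.34 kPa.
P₁ = ½(13.02+37.25)×3.1 = 77.92; P₂ = ½(37.25+50.34)×2.6 = 113.9; P_w = ½γ_w h₂² = 33.16.
Total = 77.92+113.9+33.16 = 224.9 kN/m.

225 kN/m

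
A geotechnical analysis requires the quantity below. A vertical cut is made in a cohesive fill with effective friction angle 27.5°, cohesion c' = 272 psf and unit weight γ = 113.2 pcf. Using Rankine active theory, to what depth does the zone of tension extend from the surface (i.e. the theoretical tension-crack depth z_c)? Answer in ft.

K_a = tan²(45° − 27.5°/2) = 0.3682; √K_a = 0.6068.
The active pressure is zero where K_a γ z = 2c√K_a, so z_c = 2c/(γ√K_a) = 2×272/(113.2×0.6068) = 7.919 ft.

7.92 ft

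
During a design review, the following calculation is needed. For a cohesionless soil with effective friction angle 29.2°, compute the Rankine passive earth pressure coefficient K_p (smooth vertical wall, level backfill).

K_p = (1 + sin φ)/(1 − sin φ) = tan²(45° + 29.2°/2) = 2.905.

2.91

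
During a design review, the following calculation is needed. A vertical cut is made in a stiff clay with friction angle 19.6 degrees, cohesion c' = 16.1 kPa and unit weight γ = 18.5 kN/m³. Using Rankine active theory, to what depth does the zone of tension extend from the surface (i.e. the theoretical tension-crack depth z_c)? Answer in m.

K_a = tan²(45° − 19.6°/2) = 0.4976; √K_a = 0.7054.
The active pressure is zero where K_a γ z = 2c√K_a, so z_c = 2c/(γ√K_a) = 2×16.1/(18.5×0.7054) = 2.467 m.

2.47 m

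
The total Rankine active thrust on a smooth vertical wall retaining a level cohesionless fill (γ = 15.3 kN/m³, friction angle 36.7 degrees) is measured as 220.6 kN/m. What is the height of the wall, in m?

10.7 m

K_a = 0.2519. P_a = ½ K_a γ H² ⇒ H = √(2P_a/(K_a γ)).
H = √(2×220.6/(0.2519×15.3)) = 10.70 m.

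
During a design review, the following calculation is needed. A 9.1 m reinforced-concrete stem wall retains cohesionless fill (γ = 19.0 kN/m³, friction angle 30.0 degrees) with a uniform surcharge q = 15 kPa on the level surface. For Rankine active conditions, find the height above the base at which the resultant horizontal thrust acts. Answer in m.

3.26 m

K_a = 0.3333.
Triangular part P₁ = ½K_aγH² = 262.2 at H/3 = 3.033 m; rectangular part P₂ = K_a q H = 45.50 at H/2 = 4.550 m.
ȳ = (P₁·3.033 + P₂·4.550)/(P₁+P₂) = 3.258 m.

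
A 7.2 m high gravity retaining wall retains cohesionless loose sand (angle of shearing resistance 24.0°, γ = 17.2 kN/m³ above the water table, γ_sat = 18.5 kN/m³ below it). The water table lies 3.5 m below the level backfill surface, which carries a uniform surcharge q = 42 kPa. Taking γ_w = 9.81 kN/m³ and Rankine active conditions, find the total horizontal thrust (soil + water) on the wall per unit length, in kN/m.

358 kN/m

K_a = tan²(45° − φ/2) = 0.4217.
γ' = 18.5 − 9.81 = 8.690 kN/m³. h₂ = H − d_w = 3.7 m.
σ'_h: at surface K_a·q = 17.71; at WT K_a(q+γd_w) = 43.10; at base K_a(q+γd_w+γ'h₂) = 56.66 kPa.
P₁ = ½(17.71+43.10)×3.5 = 106.4; P₂ = ½(43.10+56.66)×3.7 = 184.6; P_w = ½γ_w h₂² = 67.15.
Total = 106.4+184.6+67.15 = 358.1 kN/m.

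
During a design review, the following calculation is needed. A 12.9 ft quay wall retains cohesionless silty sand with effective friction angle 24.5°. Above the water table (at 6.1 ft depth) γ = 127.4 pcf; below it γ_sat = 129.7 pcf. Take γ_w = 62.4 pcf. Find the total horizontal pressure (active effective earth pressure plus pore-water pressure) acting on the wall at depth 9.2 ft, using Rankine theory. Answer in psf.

K_a = (1 − sin φ)/(1 + sin φ) = 0.4137.
γ' = 129.7 − 62.4 = 67.30 pcf.
Effective vertical stress at 9.2 ft: σ'_v = 127.4×6.1 + 67.30×3.10 = 985.8 psf.
σ'_h = K_a σ'_v = 0.4137 × 985.8 = 407.8 psf; u = γ_w × 3.10 = 193.4 psf.
Total σ_h = 407.8 + 193.4 = 601.3 psf.

601 psf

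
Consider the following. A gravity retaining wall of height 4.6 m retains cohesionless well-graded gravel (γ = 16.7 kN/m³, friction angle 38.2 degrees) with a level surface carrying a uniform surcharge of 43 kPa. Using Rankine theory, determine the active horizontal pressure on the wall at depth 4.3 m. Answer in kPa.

K_a = (1 − sin φ)/(1 + sin φ) = 0.2358.
σ_v = γz + q = 16.7 × 4.3 + 43 = 114.8 kPa.
σ_h = K_a σ_v = 0.2358 × 114.8 = 27.07 kPa.

27.1 kPa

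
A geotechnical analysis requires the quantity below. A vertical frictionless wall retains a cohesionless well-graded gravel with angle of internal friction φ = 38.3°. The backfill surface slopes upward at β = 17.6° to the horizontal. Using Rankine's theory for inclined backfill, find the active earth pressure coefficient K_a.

K_a = cos β · (cos β − √(cos²β − cos²φ)) / (cos β + √(cos²β − cos²φ)).
cos β = 0.9532, cos φ = 0.7848, √(cos²β − cos²φ) = 0.5410.
K_a = 0.9532 × (0.9532 − 0.5410)/(0.9532 + 0.5410) = 0.2629.

0.263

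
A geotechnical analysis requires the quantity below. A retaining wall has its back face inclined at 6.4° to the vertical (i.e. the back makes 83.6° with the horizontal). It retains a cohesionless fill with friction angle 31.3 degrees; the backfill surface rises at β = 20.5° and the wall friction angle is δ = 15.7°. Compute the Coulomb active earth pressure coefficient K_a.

K_a = sin²(α+φ) / [sin²α · sin(α−δ) · (1 + √{sin(φ+δ)sin(φ−β) / (sin(α−δ)sin(α+β))})²].
With α = 83.6°, φ = 31.3°, δ = 15.7°, β = 20.5°: K_a = 0.4650.

0.465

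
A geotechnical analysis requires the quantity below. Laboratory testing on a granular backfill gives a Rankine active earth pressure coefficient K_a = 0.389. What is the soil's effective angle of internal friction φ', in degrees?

K_a = tan²(45° − φ/2) ⇒ 45° − φ/2 = arctan(√0.389) = 31.95°.
φ = 2(45° − 31.95°) = 26.10°.

26.1°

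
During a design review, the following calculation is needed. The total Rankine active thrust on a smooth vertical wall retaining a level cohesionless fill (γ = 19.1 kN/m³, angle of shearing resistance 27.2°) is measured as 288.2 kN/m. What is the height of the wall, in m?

K_a = 0.3726. P_a = ½ K_a γ H² ⇒ H = √(2P_a/(K_a γ)).
H = √(2×288.2/(0.3726×19.1)) = 9.000 m.

9.00 m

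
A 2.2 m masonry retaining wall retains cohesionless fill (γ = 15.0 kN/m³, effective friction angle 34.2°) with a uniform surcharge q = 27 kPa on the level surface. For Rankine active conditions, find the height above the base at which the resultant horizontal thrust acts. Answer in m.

K_a = 0.2803.
Triangular part P₁ = ½K_aγH² = 10.18 at H/3 = 0.7333 m; rectangular part P₂ = K_a q H = 16.65 at H/2 = 1.100 m.
ȳ = (P₁·0.7333 + P₂·1.100)/(P₁+P₂) = 0.9609 m.

0.961 m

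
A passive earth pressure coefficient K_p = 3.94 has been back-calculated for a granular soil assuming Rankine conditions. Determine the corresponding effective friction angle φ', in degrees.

K_p = (1+sin φ)/(1−sin φ) ⇒ sin φ = (K_p − 1)/(K_p + 1) = 0.5951.
φ = arcsin(0.5951) = 36.52°.

36.5°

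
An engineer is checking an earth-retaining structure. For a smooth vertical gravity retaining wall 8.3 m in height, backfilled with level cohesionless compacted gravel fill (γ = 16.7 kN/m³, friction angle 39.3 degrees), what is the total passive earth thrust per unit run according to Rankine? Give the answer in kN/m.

K_p = tan²(45° + φ/2) = 4.455.
P_p = ½ K_p γ H² = 0.5 × 4.455 × 16.7 × 8.3² = 2563 kN/m.

2560 kN/m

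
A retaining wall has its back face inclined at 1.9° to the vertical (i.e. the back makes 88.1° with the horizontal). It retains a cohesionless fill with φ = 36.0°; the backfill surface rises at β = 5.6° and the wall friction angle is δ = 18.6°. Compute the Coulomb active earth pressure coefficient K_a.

K_a = sin²(α+φ) / [sin²α · sin(α−δ) · (1 + √{sin(φ+δ)sin(φ−β) / (sin(α−δ)sin(α+β))})²].
With α = 88.1°, φ = 36.0°, δ = 18.6°, β = 5.6°: K_a = 0.2646.

0.265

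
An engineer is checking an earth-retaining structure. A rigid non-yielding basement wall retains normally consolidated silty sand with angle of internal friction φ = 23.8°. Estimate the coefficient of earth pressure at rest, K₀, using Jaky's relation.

0.596

K₀ = 1 − sin φ' = 1 − sin 23.8° = 0.5965.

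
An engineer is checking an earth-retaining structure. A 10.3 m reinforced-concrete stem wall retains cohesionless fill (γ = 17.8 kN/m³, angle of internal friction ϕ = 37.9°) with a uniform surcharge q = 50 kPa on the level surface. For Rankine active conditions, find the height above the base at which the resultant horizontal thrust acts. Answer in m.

K_a = 0.2389.
Triangular part P₁ = ½K_aγH² = 225.6 at H/3 = 3.433 m; rectangular part P₂ = K_a q H = 123.1 at H/2 = 5.150 m.
ȳ = (P₁·3.433 + P₂·5.150)/(P₁+P₂) = 4.039 m.

4.04 m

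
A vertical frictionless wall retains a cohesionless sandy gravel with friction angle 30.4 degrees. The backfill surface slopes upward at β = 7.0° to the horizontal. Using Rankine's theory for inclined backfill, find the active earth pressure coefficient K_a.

K_a = cos β · (cos β − √(cos²β − cos²φ)) / (cos β + √(cos²β − cos²φ)).
cos β = 0.9925, cos φ = 0.8625, √(cos²β − cos²φ) = 0.4911.
K_a = 0.9925 × (0.9925 − 0.4911)/(0.9925 + 0.4911) = 0.3354.

0.335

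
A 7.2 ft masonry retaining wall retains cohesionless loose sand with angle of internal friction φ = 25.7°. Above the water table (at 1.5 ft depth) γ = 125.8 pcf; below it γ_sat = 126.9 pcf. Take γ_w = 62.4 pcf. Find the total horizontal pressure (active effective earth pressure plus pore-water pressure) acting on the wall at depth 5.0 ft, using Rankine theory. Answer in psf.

382 psf

K_a = (1 − sin φ)/(1 + sin φ) = 0.3950.
γ' = 126.9 − 62.4 = 64.50 pcf.
Effective vertical stress at 5.0 ft: σ'_v = 125.8×1.5 + 64.50×3.50 = 414.4 psf.
σ'_h = K_a σ'_v = 0.3950 × 414.4 = 163.7 psf; u = γ_w × 3.50 = 218.4 psf.
Total σ_h = 163.7 + 218.4 = 382.1 psf.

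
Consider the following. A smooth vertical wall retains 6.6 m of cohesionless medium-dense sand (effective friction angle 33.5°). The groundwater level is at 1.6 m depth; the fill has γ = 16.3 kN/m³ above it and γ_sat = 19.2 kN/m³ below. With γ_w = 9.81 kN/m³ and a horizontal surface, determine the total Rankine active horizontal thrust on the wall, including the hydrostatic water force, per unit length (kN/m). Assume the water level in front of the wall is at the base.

200 kN/m

K_a = tan²(45° − φ/2) = 0.2887.
γ' = 19.2 − 9.81 = 9.390 kN/m³. Depth below WT = 5.0 m.
σ'_h at WT = K_a γ d_w = 7.530 kPa; at base = 7.530 + K_a γ' × 5.0 = 21.08 kPa.
P₁ (0–1.6 m) = ½×7.530×1.6 = 6.024. P₂ (1.6–6.6 m) = ½(7.530+21.08)×5.0 = 71.54.
P_w = ½ γ_w h₂² = 0.5×9.81×5.0² = 122.6. Total = 6.024+71.54+122.6 = 200.2 kN/m.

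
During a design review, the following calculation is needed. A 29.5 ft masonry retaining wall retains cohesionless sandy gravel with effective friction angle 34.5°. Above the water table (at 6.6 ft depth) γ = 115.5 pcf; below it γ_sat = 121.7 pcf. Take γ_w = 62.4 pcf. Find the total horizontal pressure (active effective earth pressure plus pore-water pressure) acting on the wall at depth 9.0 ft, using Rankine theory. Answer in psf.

400 psf

K_a = (1 − sin φ)/(1 + sin φ) = 0.2768.
γ' = 121.7 − 62.4 = 59.30 pcf.
Effective vertical stress at 9.0 ft: σ'_v = 115.5×6.6 + 59.30×2.40 = 904.6 psf.
σ'_h = K_a σ'_v = 0.2768 × 904.6 = 250.4 psf; u = γ_w × 2.40 = 149.8 psf.
Total σ_h = 250.4 + 149.8 = 400.2 psf.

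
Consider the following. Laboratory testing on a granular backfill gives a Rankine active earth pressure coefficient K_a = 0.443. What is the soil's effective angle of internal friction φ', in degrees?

K_a = tan²(45° − φ/2) ⇒ 45° − φ/2 = arctan(√0.443) = 33.65°.
φ = 2(45° − 33.65°) = 22.71°.

22.7°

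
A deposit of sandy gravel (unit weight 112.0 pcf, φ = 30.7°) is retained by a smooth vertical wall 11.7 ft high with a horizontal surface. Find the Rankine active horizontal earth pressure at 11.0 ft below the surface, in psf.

399 psf

K_a = (1 − sin φ)/(1 + sin φ) = 0.3240.
σ_h = K_a γ z = 0.3240 × 112.0 × 11.0 = 399.2 psf.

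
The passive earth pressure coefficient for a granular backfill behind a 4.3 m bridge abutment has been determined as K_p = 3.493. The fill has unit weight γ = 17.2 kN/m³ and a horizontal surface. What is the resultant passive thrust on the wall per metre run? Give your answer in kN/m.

555 kN/m

P = ½ K_p γ H² = 0.5 × 3.493 × 17.2 × 4.3² = 555.4 kN/m.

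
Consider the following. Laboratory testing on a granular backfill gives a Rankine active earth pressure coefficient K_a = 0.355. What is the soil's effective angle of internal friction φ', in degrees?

K_a = tan²(45° − φ/2) ⇒ 45° − φ/2 = arctan(√0.355) = 30.79°.
φ = 2(45° − 30.79°) = 28.43°.

28.4°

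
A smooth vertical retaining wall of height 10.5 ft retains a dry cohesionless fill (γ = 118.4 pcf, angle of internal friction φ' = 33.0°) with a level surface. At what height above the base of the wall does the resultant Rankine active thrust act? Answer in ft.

K_a = 0.2948.
The pressure distribution is triangular, so the resultant acts at H/3 above the base = 10.5/3 = 3.500 ft.

3.50 ft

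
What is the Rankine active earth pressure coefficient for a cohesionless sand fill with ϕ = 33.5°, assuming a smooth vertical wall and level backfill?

K_a = (1 − sin φ)/(1 + sin φ) = (1 − sin 33.5°)/(1 + sin 33.5°) = 0.2887.

0.289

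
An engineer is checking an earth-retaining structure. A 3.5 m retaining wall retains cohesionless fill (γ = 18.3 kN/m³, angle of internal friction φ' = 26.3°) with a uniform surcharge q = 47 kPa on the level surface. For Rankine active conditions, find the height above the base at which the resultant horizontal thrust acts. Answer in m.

K_a = 0.3859.
Triangular part P₁ = ½K_aγH² = 43.26 at H/3 = 1.167 m; rectangular part P₂ = K_a q H = 63.49 at H/2 = 1.750 m.
ȳ = (P₁·1.167 + P₂·1.750)/(P₁+P₂) = 1.514 m.

1.51 m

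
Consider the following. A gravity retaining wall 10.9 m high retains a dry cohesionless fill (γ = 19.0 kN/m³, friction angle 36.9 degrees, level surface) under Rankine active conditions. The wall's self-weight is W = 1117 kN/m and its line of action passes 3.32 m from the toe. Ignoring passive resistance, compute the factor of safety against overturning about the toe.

K_a = tan²(45° − 36.9°/2) = 0.2497.
P_a = ½K_aγH² = 0.5×0.2497×19.0×10.9² = 281.8 kN/m, acting at H/3 = 3.633 m above the base.
Overturning moment M_o = P_a × H/3 = 281.8 × 3.633 = 1024.
Resisting moment M_r = W × 3.32 = 1117 × 3.32 = 3708.
FS_overturning = M_r/M_o = 3708/1024 = 3.622.

3.62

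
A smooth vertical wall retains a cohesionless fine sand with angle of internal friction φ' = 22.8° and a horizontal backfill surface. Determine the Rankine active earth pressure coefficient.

K_a = tan²(45° − φ/2) = tan²(33.60°) = 0.4414.

0.441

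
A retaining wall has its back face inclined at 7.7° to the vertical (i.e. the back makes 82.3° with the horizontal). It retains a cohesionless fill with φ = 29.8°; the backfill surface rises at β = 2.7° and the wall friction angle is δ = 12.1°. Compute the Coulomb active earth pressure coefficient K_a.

K_a = sin²(α+φ) / [sin²α · sin(α−δ) · (1 + √{sin(φ+δ)sin(φ−β) / (sin(α−δ)sin(α+β))})²].
With α = 82.3°, φ = 29.8°, δ = 12.1°, β = 2.7°: K_a = 0.3771.

0.377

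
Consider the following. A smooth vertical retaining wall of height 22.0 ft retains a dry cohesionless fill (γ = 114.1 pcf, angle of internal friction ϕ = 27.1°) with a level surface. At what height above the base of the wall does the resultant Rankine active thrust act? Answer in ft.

K_a = 0.3741.
The pressure distribution is triangular, so the resultant acts at H/3 above the base = 22.0/3 = 7.333 ft.

7.33 ft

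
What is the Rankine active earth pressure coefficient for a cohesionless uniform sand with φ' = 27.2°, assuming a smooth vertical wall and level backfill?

K_a = (1 − sin φ)/(1 + sin φ) = (1 − sin 27.2°)/(1 + sin 27.2°) = 0.3726.

0.373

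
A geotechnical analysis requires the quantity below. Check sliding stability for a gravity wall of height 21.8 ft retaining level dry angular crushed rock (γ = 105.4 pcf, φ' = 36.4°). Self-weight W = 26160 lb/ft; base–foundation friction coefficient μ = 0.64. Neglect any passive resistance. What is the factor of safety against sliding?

2.62

K_a = tan²(45° − 36.4°/2) = 0.2552.
P_a = ½K_aγH² = 0.5×0.2552×105.4×21.8² = 6391 lb/ft, acting at H/3 = 7.267 ft above the base.
FS_sliding = μW / P_a = 0.64×26160 / 6391 = 2.620.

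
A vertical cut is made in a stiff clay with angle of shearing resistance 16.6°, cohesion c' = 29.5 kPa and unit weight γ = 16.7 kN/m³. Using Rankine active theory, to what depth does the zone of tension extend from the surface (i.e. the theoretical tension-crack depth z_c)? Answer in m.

K_a = tan²(45° − 16.6°/2) = 0.5556; √K_a = 0.7454.
The active pressure is zero where K_a γ z = 2c√K_a, so z_c = 2c/(γ√K_a) = 2×29.5/(16.7×0.7454) = 4.740 m.

4.74 m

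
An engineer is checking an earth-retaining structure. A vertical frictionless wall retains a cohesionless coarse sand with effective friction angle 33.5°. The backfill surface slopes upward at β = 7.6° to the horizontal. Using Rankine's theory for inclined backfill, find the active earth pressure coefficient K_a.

0.296

K_a = cos β · (cos β − √(cos²β − cos²φ)) / (cos β + √(cos²β − cos²φ)).
cos β = 0.9912, cos φ = 0.8339, √(cos²β − cos²φ) = 0.5359.
K_a = 0.9912 × (0.9912 − 0.5359)/(0.9912 + 0.5359) = 0.2956.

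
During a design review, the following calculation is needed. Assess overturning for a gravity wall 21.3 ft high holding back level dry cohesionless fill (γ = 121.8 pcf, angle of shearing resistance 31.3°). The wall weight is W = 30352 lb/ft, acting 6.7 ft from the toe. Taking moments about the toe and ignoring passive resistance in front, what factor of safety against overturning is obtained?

K_a = tan²(45° − 31.3°/2) = 0.3162.
P_a = ½K_aγH² = 0.5×0.3162×121.8×21.3² = 8737 lb/ft, acting at H/3 = 7.100 ft above the base.
Overturning moment M_o = P_a × H/3 = 8737 × 7.100 = 62030.
Resisting moment M_r = W × 6.7 = 30352 × 6.7 = 203400.
FS_overturning = M_r/M_o = 203400/62030 = 3.278.

3.28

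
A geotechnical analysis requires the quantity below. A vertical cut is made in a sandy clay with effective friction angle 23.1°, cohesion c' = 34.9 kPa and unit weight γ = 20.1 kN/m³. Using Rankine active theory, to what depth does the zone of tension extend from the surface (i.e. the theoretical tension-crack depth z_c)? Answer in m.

5.26 m

K_a = tan²(45° − 23.1°/2) = 0.4364; √K_a = 0.6606.
The active pressure is zero where K_a γ z = 2c√K_a, so z_c = 2c/(γ√K_a) = 2×34.9/(20.1×0.6606) = 5.257 m.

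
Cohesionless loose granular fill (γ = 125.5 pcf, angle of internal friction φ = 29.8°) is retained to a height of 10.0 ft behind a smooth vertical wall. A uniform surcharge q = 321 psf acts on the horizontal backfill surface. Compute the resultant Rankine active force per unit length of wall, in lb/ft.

K_a = tan²(45° − φ/2) = 0.3360.
Soil triangle: ½ K_a γ H² = 0.5×0.3360×125.5×10.0² = 2109 lb/ft.
Surcharge rectangle: K_a q H = 0.3360×321×10.0 = 1079 lb/ft.
Total = 2109 + 1079 = 3187 lb/ft.

3190 lb/ft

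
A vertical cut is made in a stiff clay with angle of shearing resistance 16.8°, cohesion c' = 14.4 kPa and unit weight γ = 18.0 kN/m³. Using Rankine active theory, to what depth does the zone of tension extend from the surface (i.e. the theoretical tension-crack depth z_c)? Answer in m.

K_a = tan²(45° − 16.8°/2) = 0.5516; √K_a = 0.7427.
The active pressure is zero where K_a γ z = 2c√K_a, so z_c = 2c/(γ√K_a) = 2×14.4/(18.0×0.7427) = 2.154 m.

2.15 m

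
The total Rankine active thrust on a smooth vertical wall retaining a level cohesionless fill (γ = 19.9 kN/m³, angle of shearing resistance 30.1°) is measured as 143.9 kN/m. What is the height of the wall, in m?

K_a = 0.3320. P_a = ½ K_a γ H² ⇒ H = √(2P_a/(K_a γ)).
H = √(2×143.9/(0.3320×19.9)) = 6.600 m.

6.60 m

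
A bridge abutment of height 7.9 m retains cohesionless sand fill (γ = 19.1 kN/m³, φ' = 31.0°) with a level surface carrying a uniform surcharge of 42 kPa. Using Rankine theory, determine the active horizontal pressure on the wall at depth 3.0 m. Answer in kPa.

K_a = (1 − sin φ)/(1 + sin φ) = 0.3201.
σ_v = γz + q = 19.1 × 3.0 + 42 = 99.30 kPa.
σ_h = K_a σ_v = 0.3201 × 99.30 = 31.79 kPa.

31.8 kPa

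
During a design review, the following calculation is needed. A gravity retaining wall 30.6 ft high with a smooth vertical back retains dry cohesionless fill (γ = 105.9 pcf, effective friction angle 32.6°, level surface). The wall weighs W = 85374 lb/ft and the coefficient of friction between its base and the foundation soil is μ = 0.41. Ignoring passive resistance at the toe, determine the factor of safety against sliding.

2.36

K_a = tan²(45° − 32.6°/2) = 0.2997.
P_a = ½K_aγH² = 0.5×0.2997×105.9×30.6² = 14860 lb/ft, acting at H/3 = 10.20 ft above the base.
FS_sliding = μW / P_a = 0.41×85374 / 14860 = 2.355.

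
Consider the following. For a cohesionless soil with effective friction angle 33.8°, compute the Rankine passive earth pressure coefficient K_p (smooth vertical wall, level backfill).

K_p = (1 + sin φ)/(1 − sin φ) = tan²(45° + 33.8°/2) = 3.508.

3.51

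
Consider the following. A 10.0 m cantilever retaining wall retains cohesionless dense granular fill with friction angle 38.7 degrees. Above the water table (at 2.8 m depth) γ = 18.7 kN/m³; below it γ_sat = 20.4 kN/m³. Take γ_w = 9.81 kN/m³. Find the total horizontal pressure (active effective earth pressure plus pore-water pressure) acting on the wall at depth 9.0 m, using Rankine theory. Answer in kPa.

88.0 kPa

K_a = (1 − sin φ)/(1 + sin φ) = 0.2306.
γ' = 20.4 − 9.81 = 10.59 kN/m³.
Effective vertical stress at 9.0 m: σ'_v = 18.7×2.8 + 10.59×6.20 = 118.0 kPa.
σ'_h = K_a σ'_v = 0.2306 × 118.0 = 27.21 kPa; u = γ_w × 6.20 = 60.82 kPa.
Total σ_h = 27.21 + 60.82 = 88.04 kPa.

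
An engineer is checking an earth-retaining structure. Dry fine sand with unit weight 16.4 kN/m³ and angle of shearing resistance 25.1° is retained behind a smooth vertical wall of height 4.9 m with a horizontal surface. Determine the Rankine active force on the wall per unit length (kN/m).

K_a = tan²(45° − φ/2) = 0.4043.
P_a = ½ K_a γ H² = 0.5 × 0.4043 × 16.4 × 4.9² = 79.60 kN/m.

79.6 kN/m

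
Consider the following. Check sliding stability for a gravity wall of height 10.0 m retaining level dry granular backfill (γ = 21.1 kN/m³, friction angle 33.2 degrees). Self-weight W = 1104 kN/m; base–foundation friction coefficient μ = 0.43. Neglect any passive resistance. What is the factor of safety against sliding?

1.54

K_a = tan²(45° − 33.2°/2) = 0.2924.
P_a = ½K_aγH² = 0.5×0.2924×21.1×10.0² = 308.4 kN/m, acting at H/3 = 3.333 m above the base.
FS_sliding = μW / P_a = 0.43×1104 / 308.4 = 1.539.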